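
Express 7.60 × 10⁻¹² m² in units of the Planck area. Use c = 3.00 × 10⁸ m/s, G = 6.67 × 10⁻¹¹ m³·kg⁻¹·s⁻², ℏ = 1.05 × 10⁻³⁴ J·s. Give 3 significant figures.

2.93 × 10⁵⁸

Planck area: A_P = ℏG/c³ = 2.59 × 10⁻⁷⁰ m².
7.60 × 10⁻¹² / 2.59 × 10⁻⁷⁰ = 2.93 × 10⁵⁸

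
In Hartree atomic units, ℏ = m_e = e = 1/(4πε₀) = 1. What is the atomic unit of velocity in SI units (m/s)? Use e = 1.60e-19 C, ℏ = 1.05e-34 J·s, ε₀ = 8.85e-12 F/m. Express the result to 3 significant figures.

2.19e6 m/s

Dimensional analysis gives v_au = e²/(4πε₀ℏ).
  = 2.56e-38 / 1.17e-44
  = 2.19e6 m/s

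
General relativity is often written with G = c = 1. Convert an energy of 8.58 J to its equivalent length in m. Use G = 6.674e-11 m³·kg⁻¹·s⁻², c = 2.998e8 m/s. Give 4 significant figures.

Energy → length via G/c⁴.
8.58 J × (G/c⁴) = 7.088e-44 m

7.088e-44 m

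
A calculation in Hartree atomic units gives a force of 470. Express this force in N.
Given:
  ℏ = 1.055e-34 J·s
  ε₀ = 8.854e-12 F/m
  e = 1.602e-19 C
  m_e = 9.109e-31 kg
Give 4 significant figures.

One atomic unit of force: F_au = E_h/a₀ = m_e²e⁶/((4πε₀)³ℏ⁴) = 8.220e-8 N.
470 × 8.220e-8 N = 3.863e-5 N

3.863e-5 N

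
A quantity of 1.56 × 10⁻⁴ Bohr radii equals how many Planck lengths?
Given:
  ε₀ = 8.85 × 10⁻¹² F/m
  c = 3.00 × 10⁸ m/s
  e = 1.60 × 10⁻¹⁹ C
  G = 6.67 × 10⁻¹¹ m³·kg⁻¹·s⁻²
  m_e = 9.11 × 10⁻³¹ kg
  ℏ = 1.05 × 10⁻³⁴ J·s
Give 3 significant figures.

5.09 × 10²⁰

Bohr radius: a₀ = 4πε₀ℏ²/(m_e e²) = 5.26 × 10⁻¹¹ m
Planck length: ℓ_P = √(ℏG/c³) = 1.61 × 10⁻³⁵ m
1.56 × 10⁻⁴ × 5.26 × 10⁻¹¹ / 1.61 × 10⁻³⁵ = 5.09 × 10²⁰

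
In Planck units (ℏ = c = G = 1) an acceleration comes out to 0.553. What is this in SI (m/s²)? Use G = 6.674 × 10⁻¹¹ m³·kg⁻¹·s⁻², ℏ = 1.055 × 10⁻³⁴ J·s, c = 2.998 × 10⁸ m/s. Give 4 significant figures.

One Planck acceleration: a_P = √(c⁷/(ℏG)) = 5.560 × 10⁵¹ m/s².
0.553 × 5.560 × 10⁵¹ m/s² = 3.075 × 10⁵¹ m/s²

3.075 × 10⁵¹ m/s²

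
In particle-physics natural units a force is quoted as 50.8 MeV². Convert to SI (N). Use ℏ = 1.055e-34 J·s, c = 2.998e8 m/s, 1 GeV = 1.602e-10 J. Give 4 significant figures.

Force is [E]/[L] = [E]²/(ℏc); restore (ℏc)⁻¹.
1 GeV² → 1/(ℏc) × (1 GeV in J)² = 8.114e5 N.
Convert the energy scale: 50.8 MeV² = 5.08e-5 GeV².
Result: 5.08e-5 × 8.114e5 = 41.22 N.

41.22 N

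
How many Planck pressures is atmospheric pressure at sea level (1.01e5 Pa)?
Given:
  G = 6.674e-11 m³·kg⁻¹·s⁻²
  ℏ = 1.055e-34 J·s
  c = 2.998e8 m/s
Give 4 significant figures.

2.180e-109

Planck pressure: p_P = c⁷/(ℏG²) = 4.632e113 Pa.
1.01e5 / 4.632e113 = 2.180e-109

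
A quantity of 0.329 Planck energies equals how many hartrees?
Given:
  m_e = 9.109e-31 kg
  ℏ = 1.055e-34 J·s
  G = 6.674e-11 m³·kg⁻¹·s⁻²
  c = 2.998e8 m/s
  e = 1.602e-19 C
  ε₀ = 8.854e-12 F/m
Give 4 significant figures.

1.478e26

Planck energy: E_P = √(ℏc⁵/G) = 1.957e9 J
hartree: E_h = m_e e⁴/(4πε₀ℏ)² = 4.354e-18 J
0.329 × 1.957e9 / 4.354e-18 = 1.478e26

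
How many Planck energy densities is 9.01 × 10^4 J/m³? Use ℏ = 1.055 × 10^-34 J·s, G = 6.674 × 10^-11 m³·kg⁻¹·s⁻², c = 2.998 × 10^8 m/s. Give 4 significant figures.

1.945 × 10^-109

Planck energy density: u_P = c⁷/(ℏG²) = 4.632 × 10^113 J/m³.
9.01 × 10^4 / 4.632 × 10^113 = 1.945 × 10^-109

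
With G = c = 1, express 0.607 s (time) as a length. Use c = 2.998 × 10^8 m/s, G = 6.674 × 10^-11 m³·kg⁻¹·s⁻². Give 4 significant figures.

1.820 × 10^8 m

Time → length via c.
0.607 s × (c) = 1.820 × 10^8 m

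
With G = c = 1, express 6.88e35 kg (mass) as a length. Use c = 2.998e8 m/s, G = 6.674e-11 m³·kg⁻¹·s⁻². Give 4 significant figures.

In G = c = 1 units mass has dimensions of length; the conversion factor is G/c².
6.88e35 kg × (G/c²) = 5.109e8 m

5.109e8 m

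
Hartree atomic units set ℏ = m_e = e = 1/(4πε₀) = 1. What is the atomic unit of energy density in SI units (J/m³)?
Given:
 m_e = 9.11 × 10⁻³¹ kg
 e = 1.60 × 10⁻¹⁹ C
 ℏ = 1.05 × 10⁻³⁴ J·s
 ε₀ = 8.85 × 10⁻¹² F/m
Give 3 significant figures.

From ℏ = m_e = e = 1/(4πε₀) = 1 the energy density scale is u_au = E_h/a₀³ = m_e⁴e¹⁰/((4πε₀)⁵ℏ⁸).
E_h = 4.38 × 10⁻¹⁸ J
a₀ = 5.26 × 10⁻¹¹ m
E_h/a₀³ = 3.01 × 10¹³ J/m³

3.01 × 10¹³ J/m³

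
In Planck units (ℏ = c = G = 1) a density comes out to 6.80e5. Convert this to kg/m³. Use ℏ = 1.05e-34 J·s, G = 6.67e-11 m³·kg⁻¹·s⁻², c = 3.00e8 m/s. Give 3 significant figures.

3.54e102 kg/m³

One Planck density: ρ_P = c⁵/(ℏG²) = 5.20e96 kg/m³.
6.80e5 × 5.20e96 kg/m³ = 3.54e102 kg/m³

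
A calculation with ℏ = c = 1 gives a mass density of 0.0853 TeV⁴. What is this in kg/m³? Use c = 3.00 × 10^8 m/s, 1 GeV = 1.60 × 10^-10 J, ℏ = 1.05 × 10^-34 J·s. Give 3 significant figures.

1.99 × 10^31 kg/m³

Mass density is [E]/(c²[L]³) = [E]⁴/(ℏ³c⁵).
1 GeV⁴ → 1/(ℏ³c⁵) × (1 GeV in J)⁴ = 2.33 × 10^20 kg/m³.
Convert the energy scale: 0.0853 TeV⁴ = 8.53 × 10^10 GeV⁴.
Result: 8.53 × 10^10 × 2.33 × 10^20 = 1.99 × 10^31 kg/m³.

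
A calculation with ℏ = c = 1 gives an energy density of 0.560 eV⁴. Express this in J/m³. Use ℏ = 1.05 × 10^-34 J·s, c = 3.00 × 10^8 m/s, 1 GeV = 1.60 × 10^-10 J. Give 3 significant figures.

[E]/[L]³ = [E]⁴/(ℏc)³; restore (ℏc)⁻³.
1 GeV⁴ → 1/(ℏc)³ × (1 GeV in J)⁴ = 2.10 × 10^37 J/m³.
Convert the energy scale: 0.560 eV⁴ = 5.60 × 10^-37 GeV⁴.
Result: 5.60 × 10^-37 × 2.10 × 10^37 = 11.7 J/m³.

11.7 J/m³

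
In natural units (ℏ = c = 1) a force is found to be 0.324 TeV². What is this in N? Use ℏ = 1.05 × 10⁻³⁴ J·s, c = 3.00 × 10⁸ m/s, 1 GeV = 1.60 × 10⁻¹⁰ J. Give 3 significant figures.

Force is [E]/[L] = [E]²/(ℏc); restore (ℏc)⁻¹.
1 GeV² → 1/(ℏc) × (1 GeV in J)² = 8.13 × 10⁵ N.
Convert the energy scale: 0.324 TeV² = 3.24 × 10⁵ GeV².
Result: 3.24 × 10⁵ × 8.13 × 10⁵ = 2.63 × 10¹¹ N.

2.63 × 10¹¹ N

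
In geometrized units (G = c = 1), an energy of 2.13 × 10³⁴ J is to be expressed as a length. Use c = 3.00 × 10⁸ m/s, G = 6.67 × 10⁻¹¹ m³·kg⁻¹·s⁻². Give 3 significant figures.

1.75 × 10⁻¹⁰ m

Energy → length via G/c⁴.
2.13 × 10³⁴ J × (G/c⁴) = 1.75 × 10⁻¹⁰ m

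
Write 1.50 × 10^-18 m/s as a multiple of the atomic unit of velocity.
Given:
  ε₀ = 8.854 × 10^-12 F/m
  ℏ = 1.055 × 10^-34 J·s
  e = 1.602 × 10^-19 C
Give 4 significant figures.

atomic unit of velocity: v_au = e²/(4πε₀ℏ) = 2.186 × 10^6 m/s.
1.50 × 10^-18 / 2.186 × 10^6 = 6.861 × 10^-25

6.861 × 10^-25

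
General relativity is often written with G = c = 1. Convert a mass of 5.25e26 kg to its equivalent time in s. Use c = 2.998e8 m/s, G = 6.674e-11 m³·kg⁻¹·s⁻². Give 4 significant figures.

Mass → time via G/c³.
5.25e26 kg × (G/c³) = 1.300e-9 s

1.300e-9 s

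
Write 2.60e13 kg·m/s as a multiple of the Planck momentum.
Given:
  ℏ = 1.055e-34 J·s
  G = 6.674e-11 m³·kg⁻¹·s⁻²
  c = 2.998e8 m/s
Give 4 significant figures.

Planck momentum: p_P = √(ℏc³/G) = 6.527 kg·m/s.
2.60e13 / 6.527 = 3.984e12

3.984e12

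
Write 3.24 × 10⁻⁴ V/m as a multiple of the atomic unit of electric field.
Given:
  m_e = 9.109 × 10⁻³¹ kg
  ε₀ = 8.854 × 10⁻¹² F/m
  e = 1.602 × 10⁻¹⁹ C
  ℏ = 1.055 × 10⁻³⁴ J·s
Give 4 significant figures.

atomic unit of electric field: E_au = E_h/(e a₀) = m_e²e⁵/((4πε₀)³ℏ⁴) = 5.131 × 10¹¹ V/m.
3.24 × 10⁻⁴ / 5.131 × 10¹¹ = 6.315 × 10⁻¹⁶

6.315 × 10⁻¹⁶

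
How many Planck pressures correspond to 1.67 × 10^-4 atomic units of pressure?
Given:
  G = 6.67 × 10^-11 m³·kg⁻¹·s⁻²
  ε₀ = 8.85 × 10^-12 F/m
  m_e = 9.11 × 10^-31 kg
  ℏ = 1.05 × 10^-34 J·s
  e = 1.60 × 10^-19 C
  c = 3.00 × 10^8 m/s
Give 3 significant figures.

1.07 × 10^-104

atomic unit of pressure: P_au = E_h/a₀³ = m_e⁴e¹⁰/((4πε₀)⁵ℏ⁸) = 3.01 × 10^13 Pa
Planck pressure: p_P = c⁷/(ℏG²) = 4.68 × 10^113 Pa
1.67 × 10^-4 × 3.01 × 10^13 / 4.68 × 10^113 = 1.07 × 10^-104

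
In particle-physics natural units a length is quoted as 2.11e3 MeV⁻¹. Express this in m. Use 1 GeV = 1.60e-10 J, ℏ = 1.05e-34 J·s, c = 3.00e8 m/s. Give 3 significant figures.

4.15e-10 m

A length is [E]⁻¹ in ℏ=c=1; restore one factor of ℏc.
1 GeV⁻¹ → ℏc × (1 GeV in J)⁻¹ = 1.97e-16 m.
Convert the energy scale: 2.11e3 MeV⁻¹ = 2.11e6 GeV⁻¹.
Result: 2.11e6 × 1.97e-16 = 4.15e-10 m.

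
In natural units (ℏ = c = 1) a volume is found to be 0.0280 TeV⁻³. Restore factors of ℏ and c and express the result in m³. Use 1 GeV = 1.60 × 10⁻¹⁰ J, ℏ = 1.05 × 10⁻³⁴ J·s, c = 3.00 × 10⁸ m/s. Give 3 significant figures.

2.14 × 10⁻⁵⁸ m³

Volume is [L]³ = [E]⁻³·(ℏc)³.
1 GeV⁻³ → (ℏc)³ × (1 GeV in J)⁻³ = 7.63 × 10⁻⁴⁸ m³.
Convert the energy scale: 0.0280 TeV⁻³ = 2.80 × 10⁻¹¹ GeV⁻³.
Result: 2.80 × 10⁻¹¹ × 7.63 × 10⁻⁴⁸ = 2.14 × 10⁻⁵⁸ m³.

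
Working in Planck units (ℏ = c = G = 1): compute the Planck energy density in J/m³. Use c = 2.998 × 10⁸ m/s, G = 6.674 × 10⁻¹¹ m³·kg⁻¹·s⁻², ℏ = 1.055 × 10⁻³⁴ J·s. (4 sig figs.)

4.632 × 10¹¹³ J/m³

The unique combination of the constants set to 1 with dimensions of energy density is u_P = c⁷/(ℏG²).
  = 2.177 × 10⁵⁹ / 4.699 × 10⁻⁵⁵
  = 4.632 × 10¹¹³ J/m³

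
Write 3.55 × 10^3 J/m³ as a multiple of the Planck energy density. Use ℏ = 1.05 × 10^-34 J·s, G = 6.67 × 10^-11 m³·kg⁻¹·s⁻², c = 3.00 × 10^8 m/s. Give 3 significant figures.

Planck energy density: u_P = c⁷/(ℏG²) = 4.68 × 10^113 J/m³.
3.55 × 10^3 / 4.68 × 10^113 = 7.58 × 10^-111

7.58 × 10^-111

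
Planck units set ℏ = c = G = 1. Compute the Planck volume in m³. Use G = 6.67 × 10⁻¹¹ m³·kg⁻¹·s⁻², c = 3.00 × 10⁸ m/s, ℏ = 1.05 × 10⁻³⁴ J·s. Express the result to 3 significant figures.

4.18 × 10⁻¹⁰⁵ m³

The unique combination of the constants set to 1 with dimensions of volume is V_P = (ℏG/c³)^(3/2).
  = √(1.75 × 10⁻²⁰⁹)
  = 4.18 × 10⁻¹⁰⁵ m³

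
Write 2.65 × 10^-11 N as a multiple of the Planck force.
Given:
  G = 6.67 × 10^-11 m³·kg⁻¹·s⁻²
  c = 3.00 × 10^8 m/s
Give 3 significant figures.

Planck force: F_P = c⁴/G = 1.21 × 10^44 N.
2.65 × 10^-11 / 1.21 × 10^44 = 2.18 × 10^-55

2.18 × 10^-55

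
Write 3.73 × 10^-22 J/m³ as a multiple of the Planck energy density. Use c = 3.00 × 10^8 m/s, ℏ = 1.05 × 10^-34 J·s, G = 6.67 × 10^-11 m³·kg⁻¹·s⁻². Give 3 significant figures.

7.97 × 10^-136

Planck energy density: u_P = c⁷/(ℏG²) = 4.68 × 10^113 J/m³.
3.73 × 10^-22 / 4.68 × 10^113 = 7.97 × 10^-136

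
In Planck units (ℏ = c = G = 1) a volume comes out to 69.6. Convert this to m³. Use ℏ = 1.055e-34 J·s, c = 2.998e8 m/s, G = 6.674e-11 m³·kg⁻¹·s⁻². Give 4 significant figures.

One Planck volume: V_P = (ℏG/c³)^(3/2) = 4.224e-105 m³.
69.6 × 4.224e-105 m³ = 2.940e-103 m³

2.940e-103 m³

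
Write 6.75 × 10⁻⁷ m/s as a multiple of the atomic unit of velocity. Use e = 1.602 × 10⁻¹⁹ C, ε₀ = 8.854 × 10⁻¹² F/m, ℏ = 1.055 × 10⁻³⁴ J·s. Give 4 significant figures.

atomic unit of velocity: v_au = e²/(4πε₀ℏ) = 2.186 × 10⁶ m/s.
6.75 × 10⁻⁷ / 2.186 × 10⁶ = 3.087 × 10⁻¹³

3.087 × 10⁻¹³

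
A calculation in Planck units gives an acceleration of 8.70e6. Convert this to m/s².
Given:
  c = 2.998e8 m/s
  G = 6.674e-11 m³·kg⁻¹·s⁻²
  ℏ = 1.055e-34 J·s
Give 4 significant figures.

One Planck acceleration: a_P = √(c⁷/(ℏG)) = 5.560e51 m/s².
8.70e6 × 5.560e51 m/s² = 4.837e58 m/s²

4.837e58 m/s²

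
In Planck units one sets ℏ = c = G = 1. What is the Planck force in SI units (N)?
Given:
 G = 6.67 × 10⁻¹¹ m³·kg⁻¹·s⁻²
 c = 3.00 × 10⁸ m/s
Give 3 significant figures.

F_P = c⁴/G
  = 8.10 × 10³³ / 6.67 × 10⁻¹¹
  = 1.21 × 10⁴⁴ N

1.21 × 10⁴⁴ N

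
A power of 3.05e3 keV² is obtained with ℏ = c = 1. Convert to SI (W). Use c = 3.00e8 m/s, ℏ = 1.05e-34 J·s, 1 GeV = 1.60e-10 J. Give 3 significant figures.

7.44e5 W

Power is [E]/[T] = [E]²/ℏ.
1 GeV² → 1/ℏ × (1 GeV in J)² = 2.44e14 W.
Convert the energy scale: 3.05e3 keV² = 3.05e-9 GeV².
Result: 3.05e-9 × 2.44e14 = 7.44e5 W.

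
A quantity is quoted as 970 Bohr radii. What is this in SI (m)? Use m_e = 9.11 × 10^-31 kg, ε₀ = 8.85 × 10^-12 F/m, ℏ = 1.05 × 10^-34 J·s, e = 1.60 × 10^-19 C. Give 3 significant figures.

5.10 × 10^-8 m

One Bohr radius: a₀ = 4πε₀ℏ²/(m_e e²) = 5.26 × 10^-11 m.
970 × 5.26 × 10^-11 m = 5.10 × 10^-8 m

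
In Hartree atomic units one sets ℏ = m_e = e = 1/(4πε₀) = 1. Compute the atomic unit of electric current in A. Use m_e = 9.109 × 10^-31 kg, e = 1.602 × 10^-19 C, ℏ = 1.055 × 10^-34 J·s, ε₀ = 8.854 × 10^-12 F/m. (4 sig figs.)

6.612 × 10^-3 A

I_au = e E_h/ℏ = m_e e⁵/((4πε₀)²ℏ³)
E_h = 4.354 × 10^-18 J
e·E_h/ℏ = 6.612 × 10^-3 A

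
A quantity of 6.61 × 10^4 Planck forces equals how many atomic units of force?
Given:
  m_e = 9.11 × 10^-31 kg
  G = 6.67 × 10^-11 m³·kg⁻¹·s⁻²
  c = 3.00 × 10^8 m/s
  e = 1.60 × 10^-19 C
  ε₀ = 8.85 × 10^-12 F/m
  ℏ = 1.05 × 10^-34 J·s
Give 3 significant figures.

Planck force: F_P = c⁴/G = 1.21 × 10^44 N
atomic unit of force: F_au = E_h/a₀ = m_e²e⁶/((4πε₀)³ℏ⁴) = 8.33 × 10^-8 N
6.61 × 10^4 × 1.21 × 10^44 / 8.33 × 10^-8 = 9.64 × 10^55

9.64 × 10^55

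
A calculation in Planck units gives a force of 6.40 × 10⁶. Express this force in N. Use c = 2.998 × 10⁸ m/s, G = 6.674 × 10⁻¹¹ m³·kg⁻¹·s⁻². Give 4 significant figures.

One Planck force: F_P = c⁴/G = 1.210 × 10⁴⁴ N.
6.40 × 10⁶ × 1.210 × 10⁴⁴ N = 7.747 × 10⁵⁰ N

7.747 × 10⁵⁰ N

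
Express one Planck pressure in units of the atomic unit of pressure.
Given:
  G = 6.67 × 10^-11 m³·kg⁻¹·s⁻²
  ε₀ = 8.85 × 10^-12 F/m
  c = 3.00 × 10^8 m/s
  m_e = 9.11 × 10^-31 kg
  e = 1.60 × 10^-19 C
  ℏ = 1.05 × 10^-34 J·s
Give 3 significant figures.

Planck pressure: p_P = c⁷/(ℏG²) = 4.68 × 10^113 Pa
atomic unit of pressure: P_au = E_h/a₀³ = m_e⁴e¹⁰/((4πε₀)⁵ℏ⁸) = 3.01 × 10^13 Pa
ratio = 4.68 × 10^113 / 3.01 × 10^13 = 1.55 × 10^100

1.55 × 10^100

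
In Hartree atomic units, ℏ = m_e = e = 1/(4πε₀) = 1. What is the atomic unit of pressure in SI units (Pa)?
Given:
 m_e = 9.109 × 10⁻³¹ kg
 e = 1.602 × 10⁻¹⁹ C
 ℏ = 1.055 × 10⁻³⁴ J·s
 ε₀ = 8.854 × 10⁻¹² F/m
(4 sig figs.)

From ℏ = m_e = e = 1/(4πε₀) = 1 the pressure scale is P_au = E_h/a₀³ = m_e⁴e¹⁰/((4πε₀)⁵ℏ⁸).
E_h = 4.354 × 10⁻¹⁸ J
a₀ = 5.297 × 10⁻¹¹ m
E_h/a₀³ = 2.929 × 10¹³ Pa

2.929 × 10¹³ Pa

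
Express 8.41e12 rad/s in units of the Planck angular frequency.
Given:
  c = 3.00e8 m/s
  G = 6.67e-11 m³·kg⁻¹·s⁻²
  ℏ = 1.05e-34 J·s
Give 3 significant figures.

4.51e-31

Planck angular frequency: ω_P = √(c⁵/(ℏG)) = 1.86e43 rad/s.
8.41e12 / 1.86e43 = 4.51e-31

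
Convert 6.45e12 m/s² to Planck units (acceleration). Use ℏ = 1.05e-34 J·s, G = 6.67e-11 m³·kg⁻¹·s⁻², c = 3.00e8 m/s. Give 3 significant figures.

1.15e-39

Planck acceleration: a_P = √(c⁷/(ℏG)) = 5.59e51 m/s².
6.45e12 / 5.59e51 = 1.15e-39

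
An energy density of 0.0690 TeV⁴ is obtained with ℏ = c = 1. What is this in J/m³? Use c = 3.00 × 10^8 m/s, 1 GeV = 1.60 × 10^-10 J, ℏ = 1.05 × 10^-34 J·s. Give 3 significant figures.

1.45 × 10^48 J/m³

[E]/[L]³ = [E]⁴/(ℏc)³; restore (ℏc)⁻³.
1 GeV⁴ → 1/(ℏc)³ × (1 GeV in J)⁴ = 2.10 × 10^37 J/m³.
Convert the energy scale: 0.0690 TeV⁴ = 6.90 × 10^10 GeV⁴.
Result: 6.90 × 10^10 × 2.10 × 10^37 = 1.45 × 10^48 J/m³.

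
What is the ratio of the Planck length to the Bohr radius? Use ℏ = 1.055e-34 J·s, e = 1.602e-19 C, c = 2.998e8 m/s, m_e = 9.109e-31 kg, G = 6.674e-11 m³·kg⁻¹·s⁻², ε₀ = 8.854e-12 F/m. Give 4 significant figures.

3.051e-25

Planck length: ℓ_P = √(ℏG/c³) = 1.616e-35 m
Bohr radius: a₀ = 4πε₀ℏ²/(m_e e²) = 5.297e-11 m
ratio = 1.616e-35 / 5.297e-11 = 3.051e-25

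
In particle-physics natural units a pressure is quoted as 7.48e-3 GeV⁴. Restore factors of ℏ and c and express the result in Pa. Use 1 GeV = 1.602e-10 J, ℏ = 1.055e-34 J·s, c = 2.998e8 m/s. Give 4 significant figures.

Pressure is [E]/[L]³ = [E]⁴/(ℏc)³.
1 GeV⁴ → 1/(ℏc)³ × (1 GeV in J)⁴ = 2.082e37 Pa.
Result: 7.48e-3 × 2.082e37 = 1.557e35 Pa.

1.557e35 Pa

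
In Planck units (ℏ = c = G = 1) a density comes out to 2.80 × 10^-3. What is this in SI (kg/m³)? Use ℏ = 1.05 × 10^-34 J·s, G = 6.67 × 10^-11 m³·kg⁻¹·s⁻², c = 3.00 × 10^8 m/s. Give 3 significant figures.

1.46 × 10^94 kg/m³

One Planck density: ρ_P = c⁵/(ℏG²) = 5.20 × 10^96 kg/m³.
2.80 × 10^-3 × 5.20 × 10^96 kg/m³ = 1.46 × 10^94 kg/m³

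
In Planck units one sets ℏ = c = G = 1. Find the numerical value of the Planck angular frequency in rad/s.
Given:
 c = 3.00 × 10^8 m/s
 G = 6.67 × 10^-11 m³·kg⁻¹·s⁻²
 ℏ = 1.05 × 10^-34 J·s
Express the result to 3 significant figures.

1.86 × 10^43 rad/s

ω_P = √(c⁵/(ℏG))
  = √(3.47 × 10^86)
  = 1.86 × 10^43 rad/s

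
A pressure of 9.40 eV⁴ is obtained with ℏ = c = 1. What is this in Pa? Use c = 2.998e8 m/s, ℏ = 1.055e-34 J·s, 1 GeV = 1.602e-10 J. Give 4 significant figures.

195.7 Pa

Pressure is [E]/[L]³ = [E]⁴/(ℏc)³.
1 GeV⁴ → 1/(ℏc)³ × (1 GeV in J)⁴ = 2.082e37 Pa.
Convert the energy scale: 9.40 eV⁴ = 9.40e-36 GeV⁴.
Result: 9.40e-36 × 2.082e37 = 195.7 Pa.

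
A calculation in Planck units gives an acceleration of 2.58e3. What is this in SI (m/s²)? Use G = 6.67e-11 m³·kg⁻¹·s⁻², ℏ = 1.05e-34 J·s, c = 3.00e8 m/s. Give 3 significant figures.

1.44e55 m/s²

One Planck acceleration: a_P = √(c⁷/(ℏG)) = 5.59e51 m/s².
2.58e3 × 5.59e51 m/s² = 1.44e55 m/s²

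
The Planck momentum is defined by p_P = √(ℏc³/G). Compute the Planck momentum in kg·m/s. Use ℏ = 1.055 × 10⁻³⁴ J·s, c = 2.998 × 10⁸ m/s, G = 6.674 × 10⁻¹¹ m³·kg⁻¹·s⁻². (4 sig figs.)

p_P = √(ℏc³/G)
  = √(42.60)
  = 6.527 kg·m/s

6.527 kg·m/s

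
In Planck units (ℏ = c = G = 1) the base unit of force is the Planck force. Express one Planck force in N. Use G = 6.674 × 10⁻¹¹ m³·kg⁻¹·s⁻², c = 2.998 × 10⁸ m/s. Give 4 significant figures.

F_P = c⁴/G
  = 8.078 × 10³³ / 6.674 × 10⁻¹¹
  = 1.210 × 10⁴⁴ N

1.210 × 10⁴⁴ N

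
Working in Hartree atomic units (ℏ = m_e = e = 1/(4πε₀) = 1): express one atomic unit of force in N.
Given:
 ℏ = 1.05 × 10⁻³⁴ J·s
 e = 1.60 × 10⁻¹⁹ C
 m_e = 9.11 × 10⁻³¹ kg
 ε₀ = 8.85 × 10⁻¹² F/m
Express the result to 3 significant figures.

The unique combination of the constants set to 1 with dimensions of force is F_au = E_h/a₀ = m_e²e⁶/((4πε₀)³ℏ⁴).
E_h = 4.38 × 10⁻¹⁸ J
a₀ = 5.26 × 10⁻¹¹ m
E_h/a₀ = 8.33 × 10⁻⁸ N

8.33 × 10⁻⁸ N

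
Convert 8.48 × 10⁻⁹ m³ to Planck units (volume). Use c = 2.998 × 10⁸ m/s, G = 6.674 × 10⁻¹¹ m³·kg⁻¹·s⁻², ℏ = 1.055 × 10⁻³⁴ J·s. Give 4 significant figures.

2.008 × 10⁹⁶

Planck volume: V_P = (ℏG/c³)^(3/2) = 4.224 × 10⁻¹⁰⁵ m³.
8.48 × 10⁻⁹ / 4.224 × 10⁻¹⁰⁵ = 2.008 × 10⁹⁶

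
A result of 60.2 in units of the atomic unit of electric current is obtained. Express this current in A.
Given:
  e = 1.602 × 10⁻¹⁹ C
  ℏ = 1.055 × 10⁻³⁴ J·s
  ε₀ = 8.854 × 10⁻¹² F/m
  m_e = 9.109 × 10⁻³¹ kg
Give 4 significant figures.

0.3980 A

One atomic unit of electric current: I_au = e E_h/ℏ = m_e e⁵/((4πε₀)²ℏ³) = 6.612 × 10⁻³ A.
60.2 × 6.612 × 10⁻³ A = 0.3980 A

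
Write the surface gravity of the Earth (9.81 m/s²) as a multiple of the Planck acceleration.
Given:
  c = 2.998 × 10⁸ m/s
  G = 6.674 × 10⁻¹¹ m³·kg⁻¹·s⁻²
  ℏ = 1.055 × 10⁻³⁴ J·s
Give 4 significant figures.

Planck acceleration: a_P = √(c⁷/(ℏG)) = 5.560 × 10⁵¹ m/s².
9.81 / 5.560 × 10⁵¹ = 1.764 × 10⁻⁵¹

1.764 × 10⁻⁵¹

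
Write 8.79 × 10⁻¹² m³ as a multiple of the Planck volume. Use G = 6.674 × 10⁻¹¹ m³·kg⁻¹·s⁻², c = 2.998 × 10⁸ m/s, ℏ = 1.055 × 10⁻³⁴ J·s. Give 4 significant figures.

2.081 × 10⁹³

Planck volume: V_P = (ℏG/c³)^(3/2) = 4.224 × 10⁻¹⁰⁵ m³.
8.79 × 10⁻¹² / 4.224 × 10⁻¹⁰⁵ = 2.081 × 10⁹³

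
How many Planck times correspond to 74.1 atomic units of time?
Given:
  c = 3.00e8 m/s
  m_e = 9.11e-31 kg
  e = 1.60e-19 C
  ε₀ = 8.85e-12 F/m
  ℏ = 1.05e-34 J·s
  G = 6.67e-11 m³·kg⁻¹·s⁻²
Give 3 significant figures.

atomic unit of time: τ_au = (4πε₀)²ℏ³/(m_e e⁴) = 2.40e-17 s
Planck time: t_P = √(ℏG/c⁵) = 5.37e-44 s
74.1 × 2.40e-17 / 5.37e-44 = 3.31e28

3.31e28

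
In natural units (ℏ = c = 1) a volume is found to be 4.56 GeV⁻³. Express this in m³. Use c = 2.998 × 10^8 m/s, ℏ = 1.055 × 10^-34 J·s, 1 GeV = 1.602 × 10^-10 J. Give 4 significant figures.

3.509 × 10^-47 m³

Volume is [L]³ = [E]⁻³·(ℏc)³.
1 GeV⁻³ → (ℏc)³ × (1 GeV in J)⁻³ = 7.696 × 10^-48 m³.
Result: 4.56 × 7.696 × 10^-48 = 3.509 × 10^-47 m³.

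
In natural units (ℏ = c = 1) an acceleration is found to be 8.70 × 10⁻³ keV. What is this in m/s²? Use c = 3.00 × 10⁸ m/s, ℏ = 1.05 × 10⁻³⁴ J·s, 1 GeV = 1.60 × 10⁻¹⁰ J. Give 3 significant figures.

3.98 × 10²⁴ m/s²

Acceleration is [L]/[T]² = c·[E]/ℏ.
1 GeV → c/ℏ × (1 GeV in J) = 4.57 × 10³² m/s².
Convert the energy scale: 8.70 × 10⁻³ keV = 8.70 × 10⁻⁹ GeV.
Result: 8.70 × 10⁻⁹ × 4.57 × 10³² = 3.98 × 10²⁴ m/s².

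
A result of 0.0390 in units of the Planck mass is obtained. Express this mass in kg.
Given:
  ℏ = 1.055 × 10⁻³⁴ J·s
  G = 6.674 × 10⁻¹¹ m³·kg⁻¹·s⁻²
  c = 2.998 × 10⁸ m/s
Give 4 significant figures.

One Planck mass: m_P = √(ℏc/G) = 2.177 × 10⁻⁸ kg.
0.0390 × 2.177 × 10⁻⁸ kg = 8.490 × 10⁻¹⁰ kg

8.490 × 10⁻¹⁰ kg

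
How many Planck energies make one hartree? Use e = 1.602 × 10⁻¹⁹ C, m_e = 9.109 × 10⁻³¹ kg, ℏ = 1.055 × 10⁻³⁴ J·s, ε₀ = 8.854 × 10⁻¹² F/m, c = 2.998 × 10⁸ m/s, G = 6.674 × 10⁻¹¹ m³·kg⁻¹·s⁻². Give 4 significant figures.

2.225 × 10⁻²⁷

hartree: E_h = m_e e⁴/(4πε₀ℏ)² = 4.354 × 10⁻¹⁸ J
Planck energy: E_P = √(ℏc⁵/G) = 1.957 × 10⁹ J
ratio = 4.354 × 10⁻¹⁸ / 1.957 × 10⁹ = 2.225 × 10⁻²⁷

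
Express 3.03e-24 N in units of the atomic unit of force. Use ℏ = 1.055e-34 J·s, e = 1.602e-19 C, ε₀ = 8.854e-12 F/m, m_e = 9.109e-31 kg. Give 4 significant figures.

atomic unit of force: F_au = E_h/a₀ = m_e²e⁶/((4πε₀)³ℏ⁴) = 8.220e-8 N.
3.03e-24 / 8.220e-8 = 3.686e-17

3.686e-17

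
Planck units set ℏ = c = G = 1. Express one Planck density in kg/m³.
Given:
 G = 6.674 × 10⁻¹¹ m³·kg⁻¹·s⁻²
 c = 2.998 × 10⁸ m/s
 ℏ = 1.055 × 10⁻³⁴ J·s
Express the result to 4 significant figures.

5.154 × 10⁹⁶ kg/m³

From ℏ = c = G = 1 the density scale is ρ_P = c⁵/(ℏG²).
  = 2.422 × 10⁴² / 4.699 × 10⁻⁵⁵
  = 5.154 × 10⁹⁶ kg/m³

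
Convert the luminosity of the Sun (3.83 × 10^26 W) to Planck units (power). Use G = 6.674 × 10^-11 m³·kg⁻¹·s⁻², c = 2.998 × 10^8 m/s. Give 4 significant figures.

Planck power: P_P = c⁵/G = 3.629 × 10^52 W.
3.83 × 10^26 / 3.629 × 10^52 = 1.055 × 10^-26

1.055 × 10^-26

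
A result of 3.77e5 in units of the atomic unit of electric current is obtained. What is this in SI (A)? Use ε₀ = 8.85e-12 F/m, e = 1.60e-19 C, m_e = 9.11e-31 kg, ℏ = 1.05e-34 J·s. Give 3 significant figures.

2.52e3 A

One atomic unit of electric current: I_au = e E_h/ℏ = m_e e⁵/((4πε₀)²ℏ³) = 6.67e-3 A.
3.77e5 × 6.67e-3 A = 2.52e3 A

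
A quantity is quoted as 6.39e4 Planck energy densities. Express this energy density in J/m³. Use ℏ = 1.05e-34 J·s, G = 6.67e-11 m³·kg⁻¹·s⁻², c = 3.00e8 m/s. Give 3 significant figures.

One Planck energy density: u_P = c⁷/(ℏG²) = 4.68e113 J/m³.
6.39e4 × 4.68e113 J/m³ = 2.99e118 J/m³

2.99e118 J/m³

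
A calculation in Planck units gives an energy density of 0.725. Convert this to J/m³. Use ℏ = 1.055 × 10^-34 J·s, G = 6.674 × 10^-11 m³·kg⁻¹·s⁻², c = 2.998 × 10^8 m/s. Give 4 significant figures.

3.358 × 10^113 J/m³

One Planck energy density: u_P = c⁷/(ℏG²) = 4.632 × 10^113 J/m³.
0.725 × 4.632 × 10^113 J/m³ = 3.358 × 10^113 J/m³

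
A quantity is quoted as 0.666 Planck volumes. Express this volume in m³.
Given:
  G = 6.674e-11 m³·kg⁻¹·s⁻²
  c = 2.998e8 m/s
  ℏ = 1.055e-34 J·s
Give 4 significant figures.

One Planck volume: V_P = (ℏG/c³)^(3/2) = 4.224e-105 m³.
0.666 × 4.224e-105 m³ = 2.813e-105 m³

2.813e-105 m³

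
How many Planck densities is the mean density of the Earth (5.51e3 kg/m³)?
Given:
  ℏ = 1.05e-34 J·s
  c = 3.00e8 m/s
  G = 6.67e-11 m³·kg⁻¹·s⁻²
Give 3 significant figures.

1.06e-93

Planck density: ρ_P = c⁵/(ℏG²) = 5.20e96 kg/m³.
5.51e3 / 5.20e96 = 1.06e-93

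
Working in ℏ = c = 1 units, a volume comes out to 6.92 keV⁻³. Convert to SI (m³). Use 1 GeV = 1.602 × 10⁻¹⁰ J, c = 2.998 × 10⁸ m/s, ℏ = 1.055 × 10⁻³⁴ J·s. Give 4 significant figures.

Volume is [L]³ = [E]⁻³·(ℏc)³.
1 GeV⁻³ → (ℏc)³ × (1 GeV in J)⁻³ = 7.696 × 10⁻⁴⁸ m³.
Convert the energy scale: 6.92 keV⁻³ = 6.92 × 10¹⁸ GeV⁻³.
Result: 6.92 × 10¹⁸ × 7.696 × 10⁻⁴⁸ = 5.326 × 10⁻²⁹ m³.

5.326 × 10⁻²⁹ m³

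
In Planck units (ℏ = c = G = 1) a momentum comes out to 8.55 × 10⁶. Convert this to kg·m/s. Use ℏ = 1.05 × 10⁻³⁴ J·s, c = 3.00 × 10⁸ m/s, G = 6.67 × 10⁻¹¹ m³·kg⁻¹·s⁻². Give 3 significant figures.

5.57 × 10⁷ kg·m/s

One Planck momentum: p_P = √(ℏc³/G) = 6.52 kg·m/s.
8.55 × 10⁶ × 6.52 kg·m/s = 5.57 × 10⁷ kg·m/s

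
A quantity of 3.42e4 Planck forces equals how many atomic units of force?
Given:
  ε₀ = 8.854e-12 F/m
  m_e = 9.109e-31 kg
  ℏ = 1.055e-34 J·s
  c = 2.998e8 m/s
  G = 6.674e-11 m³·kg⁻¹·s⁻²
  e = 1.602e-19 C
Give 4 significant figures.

Planck force: F_P = c⁴/G = 1.210e44 N
atomic unit of force: F_au = E_h/a₀ = m_e²e⁶/((4πε₀)³ℏ⁴) = 8.220e-8 N
3.42e4 × 1.210e44 / 8.220e-8 = 5.036e55

5.036e55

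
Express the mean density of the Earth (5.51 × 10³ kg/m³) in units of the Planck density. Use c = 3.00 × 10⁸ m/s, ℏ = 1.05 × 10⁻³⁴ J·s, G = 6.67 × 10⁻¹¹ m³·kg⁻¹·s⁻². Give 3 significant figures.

1.06 × 10⁻⁹³

Planck density: ρ_P = c⁵/(ℏG²) = 5.20 × 10⁹⁶ kg/m³.
5.51 × 10³ / 5.20 × 10⁹⁶ = 1.06 × 10⁻⁹³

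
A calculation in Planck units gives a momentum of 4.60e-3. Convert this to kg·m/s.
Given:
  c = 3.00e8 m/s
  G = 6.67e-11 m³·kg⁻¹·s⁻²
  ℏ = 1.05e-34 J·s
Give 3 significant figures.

0.0300 kg·m/s

One Planck momentum: p_P = √(ℏc³/G) = 6.52 kg·m/s.
4.60e-3 × 6.52 kg·m/s = 0.0300 kg·m/s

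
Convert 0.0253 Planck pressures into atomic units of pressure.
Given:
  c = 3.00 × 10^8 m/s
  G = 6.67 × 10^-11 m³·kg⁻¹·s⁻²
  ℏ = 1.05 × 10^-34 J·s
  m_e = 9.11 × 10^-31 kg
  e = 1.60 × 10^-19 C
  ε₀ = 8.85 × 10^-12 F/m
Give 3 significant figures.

Planck pressure: p_P = c⁷/(ℏG²) = 4.68 × 10^113 Pa
atomic unit of pressure: P_au = E_h/a₀³ = m_e⁴e¹⁰/((4πε₀)⁵ℏ⁸) = 3.01 × 10^13 Pa
0.0253 × 4.68 × 10^113 / 3.01 × 10^13 = 3.93 × 10^98

3.93 × 10^98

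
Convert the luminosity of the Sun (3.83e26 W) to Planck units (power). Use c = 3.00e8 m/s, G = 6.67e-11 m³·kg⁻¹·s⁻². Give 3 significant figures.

Planck power: P_P = c⁵/G = 3.64e52 W.
3.83e26 / 3.64e52 = 1.05e-26

1.05e-26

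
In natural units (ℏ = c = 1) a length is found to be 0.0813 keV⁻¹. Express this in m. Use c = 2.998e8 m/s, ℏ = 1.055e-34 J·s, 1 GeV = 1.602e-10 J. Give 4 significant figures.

1.605e-11 m

A length is [E]⁻¹ in ℏ=c=1; restore one factor of ℏc.
1 GeV⁻¹ → ℏc × (1 GeV in J)⁻¹ = 1.974e-16 m.
Convert the energy scale: 0.0813 keV⁻¹ = 8.13e4 GeV⁻¹.
Result: 8.13e4 × 1.974e-16 = 1.605e-11 m.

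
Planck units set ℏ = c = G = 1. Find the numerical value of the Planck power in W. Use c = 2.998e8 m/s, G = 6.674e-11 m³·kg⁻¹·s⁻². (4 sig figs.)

3.629e52 W

The unique combination of the constants set to 1 with dimensions of power is P_P = c⁵/G.
  = 2.422e42 / 6.674e-11
  = 3.629e52 W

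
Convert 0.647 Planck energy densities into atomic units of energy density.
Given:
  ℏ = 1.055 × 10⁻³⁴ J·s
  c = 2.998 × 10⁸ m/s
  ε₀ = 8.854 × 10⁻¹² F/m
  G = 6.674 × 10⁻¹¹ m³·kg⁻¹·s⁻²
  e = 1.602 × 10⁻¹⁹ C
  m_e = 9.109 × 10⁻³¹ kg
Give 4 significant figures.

1.023 × 10¹⁰⁰

Planck energy density: u_P = c⁷/(ℏG²) = 4.632 × 10¹¹³ J/m³
atomic unit of energy density: u_au = E_h/a₀³ = m_e⁴e¹⁰/((4πε₀)⁵ℏ⁸) = 2.929 × 10¹³ J/m³
0.647 × 4.632 × 10¹¹³ / 2.929 × 10¹³ = 1.023 × 10¹⁰⁰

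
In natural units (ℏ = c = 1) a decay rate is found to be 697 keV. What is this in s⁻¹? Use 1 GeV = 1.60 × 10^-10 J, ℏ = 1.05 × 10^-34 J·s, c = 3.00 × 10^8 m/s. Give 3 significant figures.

1.06 × 10^21 s⁻¹

A rate is [E]/ℏ; divide by ℏ.
1 GeV → 1/ℏ × (1 GeV in J) = 1.52 × 10^24 s⁻¹.
Convert the energy scale: 697 keV = 6.97 × 10^-4 GeV.
Result: 6.97 × 10^-4 × 1.52 × 10^24 = 1.06 × 10^21 s⁻¹.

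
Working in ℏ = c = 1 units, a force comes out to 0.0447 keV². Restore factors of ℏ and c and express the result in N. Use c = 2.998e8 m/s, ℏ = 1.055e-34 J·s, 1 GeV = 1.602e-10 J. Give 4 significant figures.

3.627e-8 N

Force is [E]/[L] = [E]²/(ℏc); restore (ℏc)⁻¹.
1 GeV² → 1/(ℏc) × (1 GeV in J)² = 8.114e5 N.
Convert the energy scale: 0.0447 keV² = 4.47e-14 GeV².
Result: 4.47e-14 × 8.114e5 = 3.627e-8 N.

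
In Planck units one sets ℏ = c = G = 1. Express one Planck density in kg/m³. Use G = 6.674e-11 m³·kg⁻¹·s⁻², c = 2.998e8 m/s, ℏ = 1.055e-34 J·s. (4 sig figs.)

ρ_P = c⁵/(ℏG²)
  = 2.422e42 / 4.699e-55
  = 5.154e96 kg/m³

5.154e96 kg/m³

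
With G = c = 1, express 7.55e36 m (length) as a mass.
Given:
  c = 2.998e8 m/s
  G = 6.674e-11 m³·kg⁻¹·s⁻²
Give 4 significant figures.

Length → mass via c²/G.
7.55e36 m × (c²/G) = 1.017e64 kg

1.017e64 kg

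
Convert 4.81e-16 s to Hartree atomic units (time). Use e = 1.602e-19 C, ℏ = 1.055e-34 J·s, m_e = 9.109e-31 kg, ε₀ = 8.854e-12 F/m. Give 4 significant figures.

atomic unit of time: τ_au = (4πε₀)²ℏ³/(m_e e⁴) = 2.423e-17 s.
4.81e-16 / 2.423e-17 = 19.85

19.85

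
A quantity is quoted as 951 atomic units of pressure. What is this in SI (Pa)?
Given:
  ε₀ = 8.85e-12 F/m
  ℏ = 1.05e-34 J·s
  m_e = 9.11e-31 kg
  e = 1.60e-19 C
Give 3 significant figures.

One atomic unit of pressure: P_au = E_h/a₀³ = m_e⁴e¹⁰/((4πε₀)⁵ℏ⁸) = 3.01e13 Pa.
951 × 3.01e13 Pa = 2.87e16 Pa

2.87e16 Pa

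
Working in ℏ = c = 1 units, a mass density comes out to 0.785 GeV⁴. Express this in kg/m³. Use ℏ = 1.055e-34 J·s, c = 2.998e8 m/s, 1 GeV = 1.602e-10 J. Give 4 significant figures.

1.818e20 kg/m³

Mass density is [E]/(c²[L]³) = [E]⁴/(ℏ³c⁵).
1 GeV⁴ → 1/(ℏ³c⁵) × (1 GeV in J)⁴ = 2.316e20 kg/m³.
Result: 0.785 × 2.316e20 = 1.818e20 kg/m³.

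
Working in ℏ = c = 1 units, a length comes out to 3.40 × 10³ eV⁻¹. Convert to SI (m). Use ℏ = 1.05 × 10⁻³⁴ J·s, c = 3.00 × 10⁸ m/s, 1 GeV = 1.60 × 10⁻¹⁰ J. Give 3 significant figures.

A length is [E]⁻¹ in ℏ=c=1; restore one factor of ℏc.
1 GeV⁻¹ → ℏc × (1 GeV in J)⁻¹ = 1.97 × 10⁻¹⁶ m.
Convert the energy scale: 3.40 × 10³ eV⁻¹ = 3.40 × 10¹² GeV⁻¹.
Result: 3.40 × 10¹² × 1.97 × 10⁻¹⁶ = 6.69 × 10⁻⁴ m.

6.69 × 10⁻⁴ m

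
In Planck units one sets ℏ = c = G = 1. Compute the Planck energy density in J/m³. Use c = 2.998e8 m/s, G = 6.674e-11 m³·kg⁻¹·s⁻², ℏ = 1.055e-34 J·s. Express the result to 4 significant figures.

u_P = c⁷/(ℏG²)
  = 2.177e59 / 4.699e-55
  = 4.632e113 J/m³

4.632e113 J/m³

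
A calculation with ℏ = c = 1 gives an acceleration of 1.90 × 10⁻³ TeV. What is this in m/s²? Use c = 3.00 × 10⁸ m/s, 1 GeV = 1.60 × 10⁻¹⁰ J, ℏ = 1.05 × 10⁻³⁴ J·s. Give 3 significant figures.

8.69 × 10³² m/s²

Acceleration is [L]/[T]² = c·[E]/ℏ.
1 GeV → c/ℏ × (1 GeV in J) = 4.57 × 10³² m/s².
Convert the energy scale: 1.90 × 10⁻³ TeV = 1.90 GeV.
Result: 1.90 × 4.57 × 10³² = 8.69 × 10³² m/s².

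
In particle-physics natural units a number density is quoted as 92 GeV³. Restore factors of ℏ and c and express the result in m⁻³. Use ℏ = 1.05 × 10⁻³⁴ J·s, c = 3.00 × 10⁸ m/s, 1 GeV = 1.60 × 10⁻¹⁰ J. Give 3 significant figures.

Number density is [L]⁻³ = [E]³/(ℏc)³.
1 GeV³ → 1/(ℏc)³ × (1 GeV in J)³ = 1.31 × 10⁴⁷ m⁻³.
Result: 92 × 1.31 × 10⁴⁷ = 1.21 × 10⁴⁹ m⁻³.

1.21 × 10⁴⁹ m⁻³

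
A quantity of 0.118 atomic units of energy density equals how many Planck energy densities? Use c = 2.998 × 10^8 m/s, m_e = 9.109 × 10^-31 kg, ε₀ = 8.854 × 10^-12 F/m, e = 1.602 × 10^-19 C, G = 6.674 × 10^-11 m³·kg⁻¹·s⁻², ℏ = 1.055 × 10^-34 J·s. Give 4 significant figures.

7.462 × 10^-102

atomic unit of energy density: u_au = E_h/a₀³ = m_e⁴e¹⁰/((4πε₀)⁵ℏ⁸) = 2.929 × 10^13 J/m³
Planck energy density: u_P = c⁷/(ℏG²) = 4.632 × 10^113 J/m³
0.118 × 2.929 × 10^13 / 4.632 × 10^113 = 7.462 × 10^-102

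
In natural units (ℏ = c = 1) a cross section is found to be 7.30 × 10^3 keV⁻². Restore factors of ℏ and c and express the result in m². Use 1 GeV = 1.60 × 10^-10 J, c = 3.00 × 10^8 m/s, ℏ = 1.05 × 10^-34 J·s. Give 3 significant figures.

Area is [L]² = [E]⁻²·(ℏc)²; restore (ℏc)².
1 GeV⁻² → (ℏc)² × (1 GeV in J)⁻² = 3.88 × 10^-32 m².
Convert the energy scale: 7.30 × 10^3 keV⁻² = 7.30 × 10^15 GeV⁻².
Result: 7.30 × 10^15 × 3.88 × 10^-32 = 2.83 × 10^-16 m².

2.83 × 10^-16 m²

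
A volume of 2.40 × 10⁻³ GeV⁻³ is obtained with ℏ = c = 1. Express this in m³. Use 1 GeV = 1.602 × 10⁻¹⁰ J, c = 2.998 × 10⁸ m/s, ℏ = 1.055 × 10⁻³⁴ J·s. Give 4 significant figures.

Volume is [L]³ = [E]⁻³·(ℏc)³.
1 GeV⁻³ → (ℏc)³ × (1 GeV in J)⁻³ = 7.696 × 10⁻⁴⁸ m³.
Result: 2.40 × 10⁻³ × 7.696 × 10⁻⁴⁸ = 1.847 × 10⁻⁵⁰ m³.

1.847 × 10⁻⁵⁰ m³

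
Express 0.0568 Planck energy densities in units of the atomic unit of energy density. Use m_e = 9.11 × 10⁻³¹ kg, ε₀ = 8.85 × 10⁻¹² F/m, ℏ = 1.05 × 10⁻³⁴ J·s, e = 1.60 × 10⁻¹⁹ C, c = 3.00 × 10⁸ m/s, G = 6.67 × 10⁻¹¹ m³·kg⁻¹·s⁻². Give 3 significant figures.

8.83 × 10⁹⁸

Planck energy density: u_P = c⁷/(ℏG²) = 4.68 × 10¹¹³ J/m³
atomic unit of energy density: u_au = E_h/a₀³ = m_e⁴e¹⁰/((4πε₀)⁵ℏ⁸) = 3.01 × 10¹³ J/m³
0.0568 × 4.68 × 10¹¹³ / 3.01 × 10¹³ = 8.83 × 10⁹⁸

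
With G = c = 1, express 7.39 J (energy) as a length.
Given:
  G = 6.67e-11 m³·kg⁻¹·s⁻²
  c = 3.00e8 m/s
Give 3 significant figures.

Energy → length via G/c⁴.
7.39 J × (G/c⁴) = 6.09e-44 m

6.09e-44 m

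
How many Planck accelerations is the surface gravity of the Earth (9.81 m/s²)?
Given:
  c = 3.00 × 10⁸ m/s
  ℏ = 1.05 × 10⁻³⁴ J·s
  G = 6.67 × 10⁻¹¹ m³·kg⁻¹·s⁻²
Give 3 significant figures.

Planck acceleration: a_P = √(c⁷/(ℏG)) = 5.59 × 10⁵¹ m/s².
9.81 / 5.59 × 10⁵¹ = 1.76 × 10⁻⁵¹

1.76 × 10⁻⁵¹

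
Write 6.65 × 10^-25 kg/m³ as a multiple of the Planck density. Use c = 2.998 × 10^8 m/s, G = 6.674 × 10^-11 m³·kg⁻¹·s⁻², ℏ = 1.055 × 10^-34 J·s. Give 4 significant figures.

1.290 × 10^-121

Planck density: ρ_P = c⁵/(ℏG²) = 5.154 × 10^96 kg/m³.
6.65 × 10^-25 / 5.154 × 10^96 = 1.290 × 10^-121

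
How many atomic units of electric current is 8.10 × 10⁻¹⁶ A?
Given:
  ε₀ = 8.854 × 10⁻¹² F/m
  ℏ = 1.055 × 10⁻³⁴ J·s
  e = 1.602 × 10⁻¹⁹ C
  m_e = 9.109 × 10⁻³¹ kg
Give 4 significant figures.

1.225 × 10⁻¹³

atomic unit of electric current: I_au = e E_h/ℏ = m_e e⁵/((4πε₀)²ℏ³) = 6.612 × 10⁻³ A.
8.10 × 10⁻¹⁶ / 6.612 × 10⁻³ = 1.225 × 10⁻¹³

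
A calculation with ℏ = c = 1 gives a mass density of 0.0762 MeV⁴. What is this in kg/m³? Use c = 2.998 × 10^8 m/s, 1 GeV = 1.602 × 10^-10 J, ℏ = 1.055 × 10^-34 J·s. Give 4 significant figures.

1.765 × 10^7 kg/m³

Mass density is [E]/(c²[L]³) = [E]⁴/(ℏ³c⁵).
1 GeV⁴ → 1/(ℏ³c⁵) × (1 GeV in J)⁴ = 2.316 × 10^20 kg/m³.
Convert the energy scale: 0.0762 MeV⁴ = 7.62 × 10^-14 GeV⁴.
Result: 7.62 × 10^-14 × 2.316 × 10^20 = 1.765 × 10^7 kg/m³.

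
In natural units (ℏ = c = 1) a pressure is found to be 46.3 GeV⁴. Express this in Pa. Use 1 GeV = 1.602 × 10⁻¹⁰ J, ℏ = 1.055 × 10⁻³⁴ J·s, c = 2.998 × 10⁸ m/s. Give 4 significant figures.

Pressure is [E]/[L]³ = [E]⁴/(ℏc)³.
1 GeV⁴ → 1/(ℏc)³ × (1 GeV in J)⁴ = 2.082 × 10³⁷ Pa.
Result: 46.3 × 2.082 × 10³⁷ = 9.638 × 10³⁸ Pa.

9.638 × 10³⁸ Pa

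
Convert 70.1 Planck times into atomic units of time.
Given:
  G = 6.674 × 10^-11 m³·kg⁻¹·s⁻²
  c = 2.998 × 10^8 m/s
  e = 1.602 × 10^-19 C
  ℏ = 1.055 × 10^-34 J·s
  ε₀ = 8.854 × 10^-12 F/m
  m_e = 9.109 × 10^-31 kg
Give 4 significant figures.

Planck time: t_P = √(ℏG/c⁵) = 5.392 × 10^-44 s
atomic unit of time: τ_au = (4πε₀)²ℏ³/(m_e e⁴) = 2.423 × 10^-17 s
70.1 × 5.392 × 10^-44 / 2.423 × 10^-17 = 1.560 × 10^-25

1.560 × 10^-25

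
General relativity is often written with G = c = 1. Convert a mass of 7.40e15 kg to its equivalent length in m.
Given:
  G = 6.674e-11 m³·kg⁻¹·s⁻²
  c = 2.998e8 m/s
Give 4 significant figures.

5.495e-12 m

In G = c = 1 units mass has dimensions of length; the conversion factor is G/c².
7.40e15 kg × (G/c²) = 5.495e-12 m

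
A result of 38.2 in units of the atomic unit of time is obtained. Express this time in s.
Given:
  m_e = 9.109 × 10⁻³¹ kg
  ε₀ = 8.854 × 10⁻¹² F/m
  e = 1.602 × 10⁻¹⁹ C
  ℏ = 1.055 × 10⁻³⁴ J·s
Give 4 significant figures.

One atomic unit of time: τ_au = (4πε₀)²ℏ³/(m_e e⁴) = 2.423 × 10⁻¹⁷ s.
38.2 × 2.423 × 10⁻¹⁷ s = 9.255 × 10⁻¹⁶ s

9.255 × 10⁻¹⁶ s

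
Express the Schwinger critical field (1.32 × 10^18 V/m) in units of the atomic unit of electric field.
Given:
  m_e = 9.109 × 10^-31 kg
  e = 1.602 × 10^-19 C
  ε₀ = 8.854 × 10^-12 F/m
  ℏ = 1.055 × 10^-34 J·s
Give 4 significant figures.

atomic unit of electric field: E_au = E_h/(e a₀) = m_e²e⁵/((4πε₀)³ℏ⁴) = 5.131 × 10^11 V/m.
1.32 × 10^18 / 5.131 × 10^11 = 2.573 × 10^6

2.573 × 10^6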